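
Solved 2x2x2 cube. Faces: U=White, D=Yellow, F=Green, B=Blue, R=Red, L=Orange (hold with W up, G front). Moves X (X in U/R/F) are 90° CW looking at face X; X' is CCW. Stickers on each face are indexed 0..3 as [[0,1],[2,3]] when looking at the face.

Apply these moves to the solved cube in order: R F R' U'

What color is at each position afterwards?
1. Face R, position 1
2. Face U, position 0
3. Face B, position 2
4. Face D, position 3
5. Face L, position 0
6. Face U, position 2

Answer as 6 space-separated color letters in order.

After move 1 (R): R=RRRR U=WGWG F=GYGY D=YBYB B=WBWB
After move 2 (F): F=GGYY U=WGOO R=WRGR D=RRYB L=OYOB
After move 3 (R'): R=RRWG U=WWOW F=GGYO D=RGYY B=BBRB
After move 4 (U'): U=WWWO F=OYYO R=GGWG B=RRRB L=BBOB
Query 1: R[1] = G
Query 2: U[0] = W
Query 3: B[2] = R
Query 4: D[3] = Y
Query 5: L[0] = B
Query 6: U[2] = W

Answer: G W R Y B W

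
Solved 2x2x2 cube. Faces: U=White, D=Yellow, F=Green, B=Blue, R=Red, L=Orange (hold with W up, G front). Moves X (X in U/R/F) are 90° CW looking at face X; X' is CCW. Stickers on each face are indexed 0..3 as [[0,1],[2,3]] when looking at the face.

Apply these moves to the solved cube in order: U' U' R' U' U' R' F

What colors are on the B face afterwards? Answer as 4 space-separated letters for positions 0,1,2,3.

Answer: G W B B

Derivation:
After move 1 (U'): U=WWWW F=OOGG R=GGRR B=RRBB L=BBOO
After move 2 (U'): U=WWWW F=BBGG R=OORR B=GGBB L=RROO
After move 3 (R'): R=OROR U=WBWG F=BWGW D=YBYG B=YGYB
After move 4 (U'): U=BGWW F=RRGW R=BWOR B=ORYB L=YGOO
After move 5 (U'): U=GWBW F=YGGW R=RROR B=BWYB L=OROO
After move 6 (R'): R=RRRO U=GYBB F=YWGW D=YGYW B=GWBB
After move 7 (F): F=GYWW U=GYOR R=BRBO D=RRYW L=OYOG
Query: B face = GWBB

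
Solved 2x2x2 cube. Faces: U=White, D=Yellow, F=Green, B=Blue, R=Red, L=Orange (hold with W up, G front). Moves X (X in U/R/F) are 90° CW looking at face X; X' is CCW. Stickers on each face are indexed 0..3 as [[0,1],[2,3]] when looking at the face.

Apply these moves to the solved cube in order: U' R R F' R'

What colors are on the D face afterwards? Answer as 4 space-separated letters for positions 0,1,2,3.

After move 1 (U'): U=WWWW F=OOGG R=GGRR B=RRBB L=BBOO
After move 2 (R): R=RGRG U=WOWG F=OYGY D=YBYR B=WRWB
After move 3 (R): R=RRGG U=WYWY F=OBGR D=YWYW B=GROB
After move 4 (F'): F=BROG U=WYRG R=WRYG D=BOYW L=BYOW
After move 5 (R'): R=RGWY U=WORG F=BYOG D=BRYG B=WROB
Query: D face = BRYG

Answer: B R Y G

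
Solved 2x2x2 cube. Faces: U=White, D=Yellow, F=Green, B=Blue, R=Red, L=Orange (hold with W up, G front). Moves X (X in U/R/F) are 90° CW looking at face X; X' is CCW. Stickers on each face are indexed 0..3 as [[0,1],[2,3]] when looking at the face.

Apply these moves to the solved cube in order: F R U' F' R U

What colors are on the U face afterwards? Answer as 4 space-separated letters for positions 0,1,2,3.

Answer: G G G Y

Derivation:
After move 1 (F): F=GGGG U=WWOO R=WRWR D=RRYY L=OYOY
After move 2 (R): R=WWRR U=WGOG F=GRGY D=RBYB B=OBWB
After move 3 (U'): U=GGWO F=OYGY R=GRRR B=WWWB L=OBOY
After move 4 (F'): F=YYOG U=GGGR R=BRRR D=BYYB L=OOOW
After move 5 (R): R=RBRR U=GYGG F=YYOB D=BWYW B=RWGB
After move 6 (U): U=GGGY F=RBOB R=RWRR B=OOGB L=YYOW
Query: U face = GGGY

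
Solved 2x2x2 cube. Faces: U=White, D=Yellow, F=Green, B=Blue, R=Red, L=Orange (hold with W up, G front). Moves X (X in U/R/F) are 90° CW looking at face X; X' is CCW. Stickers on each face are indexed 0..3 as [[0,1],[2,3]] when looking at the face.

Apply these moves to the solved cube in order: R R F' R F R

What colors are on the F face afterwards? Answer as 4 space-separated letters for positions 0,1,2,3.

After move 1 (R): R=RRRR U=WGWG F=GYGY D=YBYB B=WBWB
After move 2 (R): R=RRRR U=WYWY F=GBGB D=YWYW B=GBGB
After move 3 (F'): F=BBGG U=WYRR R=WRYR D=OOYW L=OYOW
After move 4 (R): R=YWRR U=WBRG F=BOGW D=OGYG B=RBYB
After move 5 (F): F=GBWO U=WBWY R=RWGR D=RYYG L=OOOG
After move 6 (R): R=GRRW U=WBWO F=GYWG D=RYYR B=YBBB
Query: F face = GYWG

Answer: G Y W G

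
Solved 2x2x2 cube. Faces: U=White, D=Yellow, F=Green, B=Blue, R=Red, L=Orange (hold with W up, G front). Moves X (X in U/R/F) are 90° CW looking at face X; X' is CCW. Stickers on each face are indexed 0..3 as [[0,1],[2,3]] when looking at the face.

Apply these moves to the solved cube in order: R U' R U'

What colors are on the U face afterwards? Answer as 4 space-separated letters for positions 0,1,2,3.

After move 1 (R): R=RRRR U=WGWG F=GYGY D=YBYB B=WBWB
After move 2 (U'): U=GGWW F=OOGY R=GYRR B=RRWB L=WBOO
After move 3 (R): R=RGRY U=GOWY F=OBGB D=YWYR B=WRGB
After move 4 (U'): U=OYGW F=WBGB R=OBRY B=RGGB L=WROO
Query: U face = OYGW

Answer: O Y G W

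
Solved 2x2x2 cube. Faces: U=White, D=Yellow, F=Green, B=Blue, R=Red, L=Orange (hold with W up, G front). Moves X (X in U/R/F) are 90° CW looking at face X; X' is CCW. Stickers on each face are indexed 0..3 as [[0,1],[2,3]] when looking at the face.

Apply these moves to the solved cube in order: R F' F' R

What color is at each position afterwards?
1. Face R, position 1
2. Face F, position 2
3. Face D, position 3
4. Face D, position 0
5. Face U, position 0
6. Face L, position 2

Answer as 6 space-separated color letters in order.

After move 1 (R): R=RRRR U=WGWG F=GYGY D=YBYB B=WBWB
After move 2 (F'): F=YYGG U=WGRR R=BRYR D=OOYB L=OGOW
After move 3 (F'): F=YGYG U=WGBY R=OROR D=GWYB L=OROR
After move 4 (R): R=OORR U=WGBG F=YWYB D=GWYW B=YBGB
Query 1: R[1] = O
Query 2: F[2] = Y
Query 3: D[3] = W
Query 4: D[0] = G
Query 5: U[0] = W
Query 6: L[2] = O

Answer: O Y W G W O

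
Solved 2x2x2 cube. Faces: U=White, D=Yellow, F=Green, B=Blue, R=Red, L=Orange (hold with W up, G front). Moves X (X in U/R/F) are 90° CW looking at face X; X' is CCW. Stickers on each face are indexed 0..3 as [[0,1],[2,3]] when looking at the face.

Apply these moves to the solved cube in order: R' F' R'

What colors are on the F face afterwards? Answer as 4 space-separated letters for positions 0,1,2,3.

After move 1 (R'): R=RRRR U=WBWB F=GWGW D=YGYG B=YBYB
After move 2 (F'): F=WWGG U=WBRR R=GRYR D=OOYG L=OBOW
After move 3 (R'): R=RRGY U=WYRY F=WBGR D=OWYG B=GBOB
Query: F face = WBGR

Answer: W B G R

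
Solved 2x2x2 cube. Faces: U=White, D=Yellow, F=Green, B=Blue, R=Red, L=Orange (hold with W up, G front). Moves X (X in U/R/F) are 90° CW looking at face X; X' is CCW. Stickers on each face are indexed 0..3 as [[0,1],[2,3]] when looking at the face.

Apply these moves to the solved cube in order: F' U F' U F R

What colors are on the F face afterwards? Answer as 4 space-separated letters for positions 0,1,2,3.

Answer: Y O G Y

Derivation:
After move 1 (F'): F=GGGG U=WWRR R=YRYR D=OOYY L=OWOW
After move 2 (U): U=RWRW F=YRGG R=BBYR B=OWBB L=GGOW
After move 3 (F'): F=RGYG U=RWBY R=OBOR D=GWYY L=GWOR
After move 4 (U): U=BRYW F=OBYG R=OWOR B=GWBB L=RGOR
After move 5 (F): F=YOGB U=BRRG R=YWWR D=OOYY L=RGOW
After move 6 (R): R=WYRW U=BORB F=YOGY D=OBYG B=GWRB
Query: F face = YOGY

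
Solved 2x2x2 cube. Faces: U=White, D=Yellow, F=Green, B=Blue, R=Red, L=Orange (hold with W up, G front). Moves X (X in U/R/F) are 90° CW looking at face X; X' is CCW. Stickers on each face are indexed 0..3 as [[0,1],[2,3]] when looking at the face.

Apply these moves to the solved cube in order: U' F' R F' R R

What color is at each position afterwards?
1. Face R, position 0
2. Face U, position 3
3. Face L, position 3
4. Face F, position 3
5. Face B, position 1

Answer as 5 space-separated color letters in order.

After move 1 (U'): U=WWWW F=OOGG R=GGRR B=RRBB L=BBOO
After move 2 (F'): F=OGOG U=WWGR R=YGYR D=BOYY L=BWOW
After move 3 (R): R=YYRG U=WGGG F=OOOY D=BBYR B=RRWB
After move 4 (F'): F=OYOO U=WGYR R=BYBG D=WWYR L=BGOG
After move 5 (R): R=BBGY U=WYYO F=OWOR D=WWYR B=RRGB
After move 6 (R): R=GBYB U=WWYR F=OWOR D=WGYR B=ORYB
Query 1: R[0] = G
Query 2: U[3] = R
Query 3: L[3] = G
Query 4: F[3] = R
Query 5: B[1] = R

Answer: G R G R R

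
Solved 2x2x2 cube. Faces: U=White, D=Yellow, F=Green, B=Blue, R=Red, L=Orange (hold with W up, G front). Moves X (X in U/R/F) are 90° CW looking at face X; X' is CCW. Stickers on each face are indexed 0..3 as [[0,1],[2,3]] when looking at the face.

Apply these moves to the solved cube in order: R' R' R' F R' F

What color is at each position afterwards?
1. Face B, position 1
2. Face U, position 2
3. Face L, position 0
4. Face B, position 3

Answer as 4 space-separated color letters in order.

After move 1 (R'): R=RRRR U=WBWB F=GWGW D=YGYG B=YBYB
After move 2 (R'): R=RRRR U=WYWY F=GBGB D=YWYW B=GBGB
After move 3 (R'): R=RRRR U=WGWG F=GYGY D=YBYB B=WBWB
After move 4 (F): F=GGYY U=WGOO R=WRGR D=RRYB L=OYOB
After move 5 (R'): R=RRWG U=WWOW F=GGYO D=RGYY B=BBRB
After move 6 (F): F=YGOG U=WWBY R=ORWG D=WRYY L=OROG
Query 1: B[1] = B
Query 2: U[2] = B
Query 3: L[0] = O
Query 4: B[3] = B

Answer: B B O B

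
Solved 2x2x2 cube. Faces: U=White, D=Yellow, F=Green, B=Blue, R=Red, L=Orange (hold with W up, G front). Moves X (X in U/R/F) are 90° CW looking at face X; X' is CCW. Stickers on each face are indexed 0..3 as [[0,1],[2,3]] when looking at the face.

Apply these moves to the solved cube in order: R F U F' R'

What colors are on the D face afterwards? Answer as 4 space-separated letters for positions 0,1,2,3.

After move 1 (R): R=RRRR U=WGWG F=GYGY D=YBYB B=WBWB
After move 2 (F): F=GGYY U=WGOO R=WRGR D=RRYB L=OYOB
After move 3 (U): U=OWOG F=WRYY R=WBGR B=OYWB L=GGOB
After move 4 (F'): F=RYWY U=OWWG R=RBRR D=GBYB L=GGOO
After move 5 (R'): R=BRRR U=OWWO F=RWWG D=GYYY B=BYBB
Query: D face = GYYY

Answer: G Y Y Y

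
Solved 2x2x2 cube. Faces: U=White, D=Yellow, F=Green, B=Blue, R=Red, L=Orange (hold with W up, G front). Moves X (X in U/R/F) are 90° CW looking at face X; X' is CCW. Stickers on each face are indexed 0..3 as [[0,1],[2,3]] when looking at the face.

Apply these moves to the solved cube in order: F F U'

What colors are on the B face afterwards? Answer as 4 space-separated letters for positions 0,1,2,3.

Answer: O R B B

Derivation:
After move 1 (F): F=GGGG U=WWOO R=WRWR D=RRYY L=OYOY
After move 2 (F): F=GGGG U=WWYY R=OROR D=WWYY L=OROR
After move 3 (U'): U=WYWY F=ORGG R=GGOR B=ORBB L=BBOR
Query: B face = ORBB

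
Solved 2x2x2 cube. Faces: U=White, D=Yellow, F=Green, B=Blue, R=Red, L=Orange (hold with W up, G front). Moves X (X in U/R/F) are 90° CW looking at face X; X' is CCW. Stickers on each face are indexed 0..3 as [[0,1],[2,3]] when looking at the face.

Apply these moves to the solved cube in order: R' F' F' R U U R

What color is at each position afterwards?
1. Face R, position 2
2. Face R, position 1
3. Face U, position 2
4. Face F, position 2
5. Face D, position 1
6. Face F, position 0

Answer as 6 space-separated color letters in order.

Answer: R O G W B Y

Derivation:
After move 1 (R'): R=RRRR U=WBWB F=GWGW D=YGYG B=YBYB
After move 2 (F'): F=WWGG U=WBRR R=GRYR D=OOYG L=OBOW
After move 3 (F'): F=WGWG U=WBGY R=OROR D=BWYG L=OROR
After move 4 (R): R=OORR U=WGGG F=WWWG D=BYYY B=YBBB
After move 5 (U): U=GWGG F=OOWG R=YBRR B=ORBB L=WWOR
After move 6 (U): U=GGGW F=YBWG R=ORRR B=WWBB L=OOOR
After move 7 (R): R=RORR U=GBGG F=YYWY D=BBYW B=WWGB
Query 1: R[2] = R
Query 2: R[1] = O
Query 3: U[2] = G
Query 4: F[2] = W
Query 5: D[1] = B
Query 6: F[0] = Y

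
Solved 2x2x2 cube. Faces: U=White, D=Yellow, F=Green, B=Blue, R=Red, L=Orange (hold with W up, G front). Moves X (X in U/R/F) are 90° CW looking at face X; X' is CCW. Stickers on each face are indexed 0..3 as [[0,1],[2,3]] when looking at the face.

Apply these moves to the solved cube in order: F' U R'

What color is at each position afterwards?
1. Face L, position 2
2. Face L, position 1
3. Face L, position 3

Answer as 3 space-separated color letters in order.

After move 1 (F'): F=GGGG U=WWRR R=YRYR D=OOYY L=OWOW
After move 2 (U): U=RWRW F=YRGG R=BBYR B=OWBB L=GGOW
After move 3 (R'): R=BRBY U=RBRO F=YWGW D=ORYG B=YWOB
Query 1: L[2] = O
Query 2: L[1] = G
Query 3: L[3] = W

Answer: O G W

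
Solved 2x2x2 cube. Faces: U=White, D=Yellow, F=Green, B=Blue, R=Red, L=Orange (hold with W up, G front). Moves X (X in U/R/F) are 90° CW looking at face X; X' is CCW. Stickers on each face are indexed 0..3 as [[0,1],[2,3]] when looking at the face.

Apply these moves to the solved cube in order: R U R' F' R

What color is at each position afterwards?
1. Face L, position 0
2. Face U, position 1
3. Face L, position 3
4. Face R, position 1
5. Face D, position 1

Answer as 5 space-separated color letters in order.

After move 1 (R): R=RRRR U=WGWG F=GYGY D=YBYB B=WBWB
After move 2 (U): U=WWGG F=RRGY R=WBRR B=OOWB L=GYOO
After move 3 (R'): R=BRWR U=WWGO F=RWGG D=YRYY B=BOBB
After move 4 (F'): F=WGRG U=WWBW R=RRYR D=YOYY L=GOOG
After move 5 (R): R=YRRR U=WGBG F=WORY D=YBYB B=WOWB
Query 1: L[0] = G
Query 2: U[1] = G
Query 3: L[3] = G
Query 4: R[1] = R
Query 5: D[1] = B

Answer: G G G R B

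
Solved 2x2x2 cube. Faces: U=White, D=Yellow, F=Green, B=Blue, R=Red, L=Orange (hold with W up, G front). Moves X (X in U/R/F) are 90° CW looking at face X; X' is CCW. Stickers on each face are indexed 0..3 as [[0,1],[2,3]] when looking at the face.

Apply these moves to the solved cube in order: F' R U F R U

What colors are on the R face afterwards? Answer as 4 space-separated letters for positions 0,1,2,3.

Answer: O W R B

Derivation:
After move 1 (F'): F=GGGG U=WWRR R=YRYR D=OOYY L=OWOW
After move 2 (R): R=YYRR U=WGRG F=GOGY D=OBYB B=RBWB
After move 3 (U): U=RWGG F=YYGY R=RBRR B=OWWB L=GOOW
After move 4 (F): F=GYYY U=RWWO R=GBGR D=RRYB L=GOOB
After move 5 (R): R=GGRB U=RYWY F=GRYB D=RWYO B=OWWB
After move 6 (U): U=WRYY F=GGYB R=OWRB B=GOWB L=GROB
Query: R face = OWRB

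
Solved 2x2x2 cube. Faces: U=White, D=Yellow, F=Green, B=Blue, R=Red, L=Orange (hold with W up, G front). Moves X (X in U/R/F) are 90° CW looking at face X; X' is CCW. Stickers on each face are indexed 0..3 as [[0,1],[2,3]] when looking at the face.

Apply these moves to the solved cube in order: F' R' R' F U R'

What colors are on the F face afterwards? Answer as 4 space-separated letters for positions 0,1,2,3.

Answer: R W B O

Derivation:
After move 1 (F'): F=GGGG U=WWRR R=YRYR D=OOYY L=OWOW
After move 2 (R'): R=RRYY U=WBRB F=GWGR D=OGYG B=YBOB
After move 3 (R'): R=RYRY U=WORY F=GBGB D=OWYR B=GBGB
After move 4 (F): F=GGBB U=WOWW R=RYYY D=RRYR L=OOOW
After move 5 (U): U=WWWO F=RYBB R=GBYY B=OOGB L=GGOW
After move 6 (R'): R=BYGY U=WGWO F=RWBO D=RYYB B=RORB
Query: F face = RWBO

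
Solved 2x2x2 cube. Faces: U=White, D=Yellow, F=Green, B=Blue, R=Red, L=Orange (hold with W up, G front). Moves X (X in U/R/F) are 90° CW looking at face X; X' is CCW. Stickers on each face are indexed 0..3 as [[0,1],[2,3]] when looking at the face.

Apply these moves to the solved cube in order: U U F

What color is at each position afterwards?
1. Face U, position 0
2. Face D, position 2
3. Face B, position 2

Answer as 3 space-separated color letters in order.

Answer: W Y B

Derivation:
After move 1 (U): U=WWWW F=RRGG R=BBRR B=OOBB L=GGOO
After move 2 (U): U=WWWW F=BBGG R=OORR B=GGBB L=RROO
After move 3 (F): F=GBGB U=WWOR R=WOWR D=ROYY L=RYOY
Query 1: U[0] = W
Query 2: D[2] = Y
Query 3: B[2] = B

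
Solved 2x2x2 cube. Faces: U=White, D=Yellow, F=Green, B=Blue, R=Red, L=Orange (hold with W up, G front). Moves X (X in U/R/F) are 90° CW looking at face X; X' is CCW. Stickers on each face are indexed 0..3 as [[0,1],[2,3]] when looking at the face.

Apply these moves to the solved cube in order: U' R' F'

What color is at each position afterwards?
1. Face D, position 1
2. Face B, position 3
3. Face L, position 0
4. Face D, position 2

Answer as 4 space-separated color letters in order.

Answer: O B B Y

Derivation:
After move 1 (U'): U=WWWW F=OOGG R=GGRR B=RRBB L=BBOO
After move 2 (R'): R=GRGR U=WBWR F=OWGW D=YOYG B=YRYB
After move 3 (F'): F=WWOG U=WBGG R=ORYR D=BOYG L=BROW
Query 1: D[1] = O
Query 2: B[3] = B
Query 3: L[0] = B
Query 4: D[2] = Y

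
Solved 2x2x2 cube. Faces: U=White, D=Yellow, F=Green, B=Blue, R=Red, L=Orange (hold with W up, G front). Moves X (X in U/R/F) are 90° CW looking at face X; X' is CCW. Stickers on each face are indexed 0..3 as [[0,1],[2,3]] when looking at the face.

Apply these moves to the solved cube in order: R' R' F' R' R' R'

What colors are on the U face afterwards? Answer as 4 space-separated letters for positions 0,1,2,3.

Answer: W B R G

Derivation:
After move 1 (R'): R=RRRR U=WBWB F=GWGW D=YGYG B=YBYB
After move 2 (R'): R=RRRR U=WYWY F=GBGB D=YWYW B=GBGB
After move 3 (F'): F=BBGG U=WYRR R=WRYR D=OOYW L=OYOW
After move 4 (R'): R=RRWY U=WGRG F=BYGR D=OBYG B=WBOB
After move 5 (R'): R=RYRW U=WORW F=BGGG D=OYYR B=GBBB
After move 6 (R'): R=YWRR U=WBRG F=BOGW D=OGYG B=RBYB
Query: U face = WBRG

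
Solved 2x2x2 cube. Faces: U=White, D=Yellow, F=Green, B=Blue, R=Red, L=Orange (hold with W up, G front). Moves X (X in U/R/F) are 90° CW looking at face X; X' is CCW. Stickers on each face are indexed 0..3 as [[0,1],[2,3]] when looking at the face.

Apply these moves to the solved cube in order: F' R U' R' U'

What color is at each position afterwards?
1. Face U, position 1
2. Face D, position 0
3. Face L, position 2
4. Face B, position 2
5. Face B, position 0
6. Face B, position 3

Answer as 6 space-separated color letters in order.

After move 1 (F'): F=GGGG U=WWRR R=YRYR D=OOYY L=OWOW
After move 2 (R): R=YYRR U=WGRG F=GOGY D=OBYB B=RBWB
After move 3 (U'): U=GGWR F=OWGY R=GORR B=YYWB L=RBOW
After move 4 (R'): R=ORGR U=GWWY F=OGGR D=OWYY B=BYBB
After move 5 (U'): U=WYGW F=RBGR R=OGGR B=ORBB L=BYOW
Query 1: U[1] = Y
Query 2: D[0] = O
Query 3: L[2] = O
Query 4: B[2] = B
Query 5: B[0] = O
Query 6: B[3] = B

Answer: Y O O B O B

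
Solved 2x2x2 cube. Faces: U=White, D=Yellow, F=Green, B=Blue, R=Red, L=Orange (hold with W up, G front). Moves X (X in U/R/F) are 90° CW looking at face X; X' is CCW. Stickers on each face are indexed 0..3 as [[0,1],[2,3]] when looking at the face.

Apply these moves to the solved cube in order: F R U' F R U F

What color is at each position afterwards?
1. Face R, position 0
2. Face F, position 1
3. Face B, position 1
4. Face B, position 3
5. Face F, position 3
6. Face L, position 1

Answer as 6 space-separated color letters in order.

After move 1 (F): F=GGGG U=WWOO R=WRWR D=RRYY L=OYOY
After move 2 (R): R=WWRR U=WGOG F=GRGY D=RBYB B=OBWB
After move 3 (U'): U=GGWO F=OYGY R=GRRR B=WWWB L=OBOY
After move 4 (F): F=GOYY U=GGYB R=WROR D=RGYB L=OROB
After move 5 (R): R=OWRR U=GOYY F=GGYB D=RWYW B=BWGB
After move 6 (U): U=YGYO F=OWYB R=BWRR B=ORGB L=GGOB
After move 7 (F): F=YOBW U=YGBG R=YWOR D=RBYW L=GROW
Query 1: R[0] = Y
Query 2: F[1] = O
Query 3: B[1] = R
Query 4: B[3] = B
Query 5: F[3] = W
Query 6: L[1] = R

Answer: Y O R B W R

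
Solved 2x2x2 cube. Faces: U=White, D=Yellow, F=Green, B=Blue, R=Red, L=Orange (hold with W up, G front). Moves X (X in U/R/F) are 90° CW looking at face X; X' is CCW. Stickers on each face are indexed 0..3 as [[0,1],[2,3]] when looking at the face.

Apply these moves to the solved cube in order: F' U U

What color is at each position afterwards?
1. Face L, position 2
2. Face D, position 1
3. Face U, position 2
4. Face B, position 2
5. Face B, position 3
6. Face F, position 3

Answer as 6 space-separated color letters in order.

After move 1 (F'): F=GGGG U=WWRR R=YRYR D=OOYY L=OWOW
After move 2 (U): U=RWRW F=YRGG R=BBYR B=OWBB L=GGOW
After move 3 (U): U=RRWW F=BBGG R=OWYR B=GGBB L=YROW
Query 1: L[2] = O
Query 2: D[1] = O
Query 3: U[2] = W
Query 4: B[2] = B
Query 5: B[3] = B
Query 6: F[3] = G

Answer: O O W B B G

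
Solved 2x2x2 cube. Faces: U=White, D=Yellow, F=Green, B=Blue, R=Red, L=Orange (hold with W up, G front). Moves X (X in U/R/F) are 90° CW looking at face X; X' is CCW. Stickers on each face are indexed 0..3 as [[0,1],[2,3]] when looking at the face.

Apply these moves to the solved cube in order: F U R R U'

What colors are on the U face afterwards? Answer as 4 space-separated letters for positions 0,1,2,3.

Answer: R Y O O

Derivation:
After move 1 (F): F=GGGG U=WWOO R=WRWR D=RRYY L=OYOY
After move 2 (U): U=OWOW F=WRGG R=BBWR B=OYBB L=GGOY
After move 3 (R): R=WBRB U=OROG F=WRGY D=RBYO B=WYWB
After move 4 (R): R=RWBB U=OROY F=WBGO D=RWYW B=GYRB
After move 5 (U'): U=RYOO F=GGGO R=WBBB B=RWRB L=GYOY
Query: U face = RYOO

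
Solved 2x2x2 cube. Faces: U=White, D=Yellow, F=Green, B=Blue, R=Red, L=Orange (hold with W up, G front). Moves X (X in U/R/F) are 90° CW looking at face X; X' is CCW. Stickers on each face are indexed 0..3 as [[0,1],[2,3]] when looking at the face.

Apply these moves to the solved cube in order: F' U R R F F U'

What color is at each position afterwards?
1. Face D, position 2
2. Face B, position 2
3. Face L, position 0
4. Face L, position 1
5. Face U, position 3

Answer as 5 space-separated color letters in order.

After move 1 (F'): F=GGGG U=WWRR R=YRYR D=OOYY L=OWOW
After move 2 (U): U=RWRW F=YRGG R=BBYR B=OWBB L=GGOW
After move 3 (R): R=YBRB U=RRRG F=YOGY D=OBYO B=WWWB
After move 4 (R): R=RYBB U=RORY F=YBGO D=OWYW B=GWRB
After move 5 (F): F=GYOB U=ROWG R=RYYB D=BRYW L=GOOW
After move 6 (F): F=OGBY U=ROWO R=WYGB D=YRYW L=GBOR
After move 7 (U'): U=OORW F=GBBY R=OGGB B=WYRB L=GWOR
Query 1: D[2] = Y
Query 2: B[2] = R
Query 3: L[0] = G
Query 4: L[1] = W
Query 5: U[3] = W

Answer: Y R G W W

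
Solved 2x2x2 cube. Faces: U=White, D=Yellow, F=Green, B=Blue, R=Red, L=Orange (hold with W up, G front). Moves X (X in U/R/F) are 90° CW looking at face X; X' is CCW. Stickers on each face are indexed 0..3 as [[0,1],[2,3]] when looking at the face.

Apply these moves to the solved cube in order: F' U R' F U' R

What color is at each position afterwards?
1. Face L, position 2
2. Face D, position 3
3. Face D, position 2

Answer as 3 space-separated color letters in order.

After move 1 (F'): F=GGGG U=WWRR R=YRYR D=OOYY L=OWOW
After move 2 (U): U=RWRW F=YRGG R=BBYR B=OWBB L=GGOW
After move 3 (R'): R=BRBY U=RBRO F=YWGW D=ORYG B=YWOB
After move 4 (F): F=GYWW U=RBWG R=RROY D=BBYG L=GOOR
After move 5 (U'): U=BGRW F=GOWW R=GYOY B=RROB L=YWOR
After move 6 (R): R=OGYY U=BORW F=GBWG D=BOYR B=WRGB
Query 1: L[2] = O
Query 2: D[3] = R
Query 3: D[2] = Y

Answer: O R Y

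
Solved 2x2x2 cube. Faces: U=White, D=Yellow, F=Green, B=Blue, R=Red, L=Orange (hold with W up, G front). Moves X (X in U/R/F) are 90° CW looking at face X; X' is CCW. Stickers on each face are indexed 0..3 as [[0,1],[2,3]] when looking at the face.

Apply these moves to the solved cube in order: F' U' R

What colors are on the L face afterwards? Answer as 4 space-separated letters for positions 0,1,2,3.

Answer: B B O W

Derivation:
After move 1 (F'): F=GGGG U=WWRR R=YRYR D=OOYY L=OWOW
After move 2 (U'): U=WRWR F=OWGG R=GGYR B=YRBB L=BBOW
After move 3 (R): R=YGRG U=WWWG F=OOGY D=OBYY B=RRRB
Query: L face = BBOW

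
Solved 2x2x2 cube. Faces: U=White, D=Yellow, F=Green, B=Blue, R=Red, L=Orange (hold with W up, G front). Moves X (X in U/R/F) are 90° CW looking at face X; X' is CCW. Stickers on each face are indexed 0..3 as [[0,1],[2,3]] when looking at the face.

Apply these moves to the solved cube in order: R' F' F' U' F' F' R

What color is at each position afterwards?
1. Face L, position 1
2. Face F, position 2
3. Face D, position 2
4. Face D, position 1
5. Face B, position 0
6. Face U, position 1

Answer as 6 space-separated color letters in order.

Answer: O R Y Y B W

Derivation:
After move 1 (R'): R=RRRR U=WBWB F=GWGW D=YGYG B=YBYB
After move 2 (F'): F=WWGG U=WBRR R=GRYR D=OOYG L=OBOW
After move 3 (F'): F=WGWG U=WBGY R=OROR D=BWYG L=OROR
After move 4 (U'): U=BYWG F=ORWG R=WGOR B=ORYB L=YBOR
After move 5 (F'): F=RGOW U=BYWO R=WGBR D=BRYG L=YGOW
After move 6 (F'): F=GWRO U=BYWB R=RGBR D=GWYG L=YOOW
After move 7 (R): R=BRRG U=BWWO F=GWRG D=GYYO B=BRYB
Query 1: L[1] = O
Query 2: F[2] = R
Query 3: D[2] = Y
Query 4: D[1] = Y
Query 5: B[0] = B
Query 6: U[1] = W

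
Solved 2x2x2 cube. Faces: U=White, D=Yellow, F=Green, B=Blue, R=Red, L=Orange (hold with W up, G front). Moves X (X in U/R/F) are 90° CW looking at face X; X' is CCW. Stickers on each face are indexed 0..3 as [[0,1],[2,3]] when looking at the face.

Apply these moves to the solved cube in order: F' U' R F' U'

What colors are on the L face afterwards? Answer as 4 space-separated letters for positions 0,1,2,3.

After move 1 (F'): F=GGGG U=WWRR R=YRYR D=OOYY L=OWOW
After move 2 (U'): U=WRWR F=OWGG R=GGYR B=YRBB L=BBOW
After move 3 (R): R=YGRG U=WWWG F=OOGY D=OBYY B=RRRB
After move 4 (F'): F=OYOG U=WWYR R=BGOG D=BWYY L=BGOW
After move 5 (U'): U=WRWY F=BGOG R=OYOG B=BGRB L=RROW
Query: L face = RROW

Answer: R R O W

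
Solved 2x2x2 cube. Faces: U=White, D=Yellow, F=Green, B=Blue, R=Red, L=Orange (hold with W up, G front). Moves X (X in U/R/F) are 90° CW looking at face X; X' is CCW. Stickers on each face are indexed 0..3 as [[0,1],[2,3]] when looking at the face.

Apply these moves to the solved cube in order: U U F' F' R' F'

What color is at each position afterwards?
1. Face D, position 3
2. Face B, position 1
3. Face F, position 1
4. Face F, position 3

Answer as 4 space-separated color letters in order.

Answer: B G Y B

Derivation:
After move 1 (U): U=WWWW F=RRGG R=BBRR B=OOBB L=GGOO
After move 2 (U): U=WWWW F=BBGG R=OORR B=GGBB L=RROO
After move 3 (F'): F=BGBG U=WWOR R=YOYR D=ROYY L=RWOW
After move 4 (F'): F=GGBB U=WWYY R=OORR D=WWYY L=RROO
After move 5 (R'): R=OROR U=WBYG F=GWBY D=WGYB B=YGWB
After move 6 (F'): F=WYGB U=WBOO R=GRWR D=ROYB L=RGOY
Query 1: D[3] = B
Query 2: B[1] = G
Query 3: F[1] = Y
Query 4: F[3] = B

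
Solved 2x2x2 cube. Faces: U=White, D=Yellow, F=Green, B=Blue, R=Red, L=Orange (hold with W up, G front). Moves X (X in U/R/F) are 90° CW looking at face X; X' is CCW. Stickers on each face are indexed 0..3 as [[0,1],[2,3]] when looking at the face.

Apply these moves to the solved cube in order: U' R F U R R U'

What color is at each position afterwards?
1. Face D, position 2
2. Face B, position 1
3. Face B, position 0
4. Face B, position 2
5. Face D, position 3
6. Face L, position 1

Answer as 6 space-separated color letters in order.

Answer: Y G G G O Y

Derivation:
After move 1 (U'): U=WWWW F=OOGG R=GGRR B=RRBB L=BBOO
After move 2 (R): R=RGRG U=WOWG F=OYGY D=YBYR B=WRWB
After move 3 (F): F=GOYY U=WOOB R=WGGG D=RRYR L=BYOB
After move 4 (U): U=OWBO F=WGYY R=WRGG B=BYWB L=GOOB
After move 5 (R): R=GWGR U=OGBY F=WRYR D=RWYB B=OYWB
After move 6 (R): R=GGRW U=ORBR F=WWYB D=RWYO B=YYGB
After move 7 (U'): U=RROB F=GOYB R=WWRW B=GGGB L=YYOB
Query 1: D[2] = Y
Query 2: B[1] = G
Query 3: B[0] = G
Query 4: B[2] = G
Query 5: D[3] = O
Query 6: L[1] = Y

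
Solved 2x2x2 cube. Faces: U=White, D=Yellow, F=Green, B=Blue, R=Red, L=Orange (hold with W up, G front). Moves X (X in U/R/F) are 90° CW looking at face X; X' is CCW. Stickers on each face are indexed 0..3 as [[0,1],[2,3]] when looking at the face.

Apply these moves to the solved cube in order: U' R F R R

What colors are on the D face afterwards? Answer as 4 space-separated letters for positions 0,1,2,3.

After move 1 (U'): U=WWWW F=OOGG R=GGRR B=RRBB L=BBOO
After move 2 (R): R=RGRG U=WOWG F=OYGY D=YBYR B=WRWB
After move 3 (F): F=GOYY U=WOOB R=WGGG D=RRYR L=BYOB
After move 4 (R): R=GWGG U=WOOY F=GRYR D=RWYW B=BROB
After move 5 (R): R=GGGW U=WROR F=GWYW D=ROYB B=YROB
Query: D face = ROYB

Answer: R O Y B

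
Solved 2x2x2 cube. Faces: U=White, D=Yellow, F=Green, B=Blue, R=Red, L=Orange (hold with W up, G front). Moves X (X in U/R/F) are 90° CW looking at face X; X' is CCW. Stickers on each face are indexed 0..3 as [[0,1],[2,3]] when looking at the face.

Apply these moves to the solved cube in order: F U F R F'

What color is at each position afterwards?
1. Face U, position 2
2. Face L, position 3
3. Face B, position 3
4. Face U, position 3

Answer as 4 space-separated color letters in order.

Answer: W Y B R

Derivation:
After move 1 (F): F=GGGG U=WWOO R=WRWR D=RRYY L=OYOY
After move 2 (U): U=OWOW F=WRGG R=BBWR B=OYBB L=GGOY
After move 3 (F): F=GWGR U=OWYG R=OBWR D=WBYY L=GROR
After move 4 (R): R=WORB U=OWYR F=GBGY D=WBYO B=GYWB
After move 5 (F'): F=BYGG U=OWWR R=BOWB D=RRYO L=GROY
Query 1: U[2] = W
Query 2: L[3] = Y
Query 3: B[3] = B
Query 4: U[3] = R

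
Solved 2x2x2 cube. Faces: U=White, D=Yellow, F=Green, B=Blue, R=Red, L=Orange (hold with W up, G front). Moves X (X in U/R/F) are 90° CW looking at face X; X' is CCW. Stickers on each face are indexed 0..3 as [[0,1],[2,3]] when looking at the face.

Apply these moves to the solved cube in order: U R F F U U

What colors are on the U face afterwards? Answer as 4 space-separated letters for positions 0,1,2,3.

After move 1 (U): U=WWWW F=RRGG R=BBRR B=OOBB L=GGOO
After move 2 (R): R=RBRB U=WRWG F=RYGY D=YBYO B=WOWB
After move 3 (F): F=GRYY U=WROG R=WBGB D=RRYO L=GYOB
After move 4 (F): F=YGYR U=WRBY R=OBGB D=GWYO L=GROR
After move 5 (U): U=BWYR F=OBYR R=WOGB B=GRWB L=YGOR
After move 6 (U): U=YBRW F=WOYR R=GRGB B=YGWB L=OBOR
Query: U face = YBRW

Answer: Y B R W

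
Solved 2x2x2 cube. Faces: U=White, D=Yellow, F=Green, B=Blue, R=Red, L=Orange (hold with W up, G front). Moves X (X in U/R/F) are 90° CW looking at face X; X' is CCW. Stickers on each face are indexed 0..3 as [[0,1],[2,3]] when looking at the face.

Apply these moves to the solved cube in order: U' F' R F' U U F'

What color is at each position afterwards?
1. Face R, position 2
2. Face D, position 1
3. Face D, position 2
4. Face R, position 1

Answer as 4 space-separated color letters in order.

After move 1 (U'): U=WWWW F=OOGG R=GGRR B=RRBB L=BBOO
After move 2 (F'): F=OGOG U=WWGR R=YGYR D=BOYY L=BWOW
After move 3 (R): R=YYRG U=WGGG F=OOOY D=BBYR B=RRWB
After move 4 (F'): F=OYOO U=WGYR R=BYBG D=WWYR L=BGOG
After move 5 (U): U=YWRG F=BYOO R=RRBG B=BGWB L=OYOG
After move 6 (U): U=RYGW F=RROO R=BGBG B=OYWB L=BYOG
After move 7 (F'): F=RORO U=RYBB R=WGWG D=YGYR L=BWOG
Query 1: R[2] = W
Query 2: D[1] = G
Query 3: D[2] = Y
Query 4: R[1] = G

Answer: W G Y G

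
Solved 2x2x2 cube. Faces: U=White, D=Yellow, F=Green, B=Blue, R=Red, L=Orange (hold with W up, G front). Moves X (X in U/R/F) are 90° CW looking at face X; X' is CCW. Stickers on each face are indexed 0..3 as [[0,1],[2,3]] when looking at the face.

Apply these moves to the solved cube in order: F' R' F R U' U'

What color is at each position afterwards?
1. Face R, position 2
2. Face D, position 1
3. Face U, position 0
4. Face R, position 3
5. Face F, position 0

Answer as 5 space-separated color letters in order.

After move 1 (F'): F=GGGG U=WWRR R=YRYR D=OOYY L=OWOW
After move 2 (R'): R=RRYY U=WBRB F=GWGR D=OGYG B=YBOB
After move 3 (F): F=GGRW U=WBWW R=RRBY D=YRYG L=OOOG
After move 4 (R): R=BRYR U=WGWW F=GRRG D=YOYY B=WBBB
After move 5 (U'): U=GWWW F=OORG R=GRYR B=BRBB L=WBOG
After move 6 (U'): U=WWGW F=WBRG R=OOYR B=GRBB L=BROG
Query 1: R[2] = Y
Query 2: D[1] = O
Query 3: U[0] = W
Query 4: R[3] = R
Query 5: F[0] = W

Answer: Y O W R W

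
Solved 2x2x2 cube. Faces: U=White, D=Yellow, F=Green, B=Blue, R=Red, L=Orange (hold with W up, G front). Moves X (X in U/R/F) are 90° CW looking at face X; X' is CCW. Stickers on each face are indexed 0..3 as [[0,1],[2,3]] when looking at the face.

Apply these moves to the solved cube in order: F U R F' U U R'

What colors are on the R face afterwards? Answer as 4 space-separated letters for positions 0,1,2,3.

After move 1 (F): F=GGGG U=WWOO R=WRWR D=RRYY L=OYOY
After move 2 (U): U=OWOW F=WRGG R=BBWR B=OYBB L=GGOY
After move 3 (R): R=WBRB U=OROG F=WRGY D=RBYO B=WYWB
After move 4 (F'): F=RYWG U=ORWR R=BBRB D=GYYO L=GGOO
After move 5 (U): U=WORR F=BBWG R=WYRB B=GGWB L=RYOO
After move 6 (U): U=RWRO F=WYWG R=GGRB B=RYWB L=BBOO
After move 7 (R'): R=GBGR U=RWRR F=WWWO D=GYYG B=OYYB
Query: R face = GBGR

Answer: G B G R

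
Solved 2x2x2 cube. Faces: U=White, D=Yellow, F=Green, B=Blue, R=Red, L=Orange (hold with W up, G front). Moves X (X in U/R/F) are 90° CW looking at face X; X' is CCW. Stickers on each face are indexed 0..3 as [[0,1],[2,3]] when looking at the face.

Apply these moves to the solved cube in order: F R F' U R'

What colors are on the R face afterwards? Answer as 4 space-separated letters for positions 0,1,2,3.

After move 1 (F): F=GGGG U=WWOO R=WRWR D=RRYY L=OYOY
After move 2 (R): R=WWRR U=WGOG F=GRGY D=RBYB B=OBWB
After move 3 (F'): F=RYGG U=WGWR R=BWRR D=YYYB L=OGOO
After move 4 (U): U=WWRG F=BWGG R=OBRR B=OGWB L=RYOO
After move 5 (R'): R=BROR U=WWRO F=BWGG D=YWYG B=BGYB
Query: R face = BROR

Answer: B R O R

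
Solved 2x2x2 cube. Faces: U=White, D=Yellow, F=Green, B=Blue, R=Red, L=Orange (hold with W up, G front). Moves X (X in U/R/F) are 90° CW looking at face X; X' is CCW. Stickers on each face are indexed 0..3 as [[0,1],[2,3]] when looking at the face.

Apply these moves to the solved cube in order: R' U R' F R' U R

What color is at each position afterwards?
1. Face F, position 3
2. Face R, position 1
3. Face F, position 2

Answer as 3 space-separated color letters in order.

After move 1 (R'): R=RRRR U=WBWB F=GWGW D=YGYG B=YBYB
After move 2 (U): U=WWBB F=RRGW R=YBRR B=OOYB L=GWOO
After move 3 (R'): R=BRYR U=WYBO F=RWGB D=YRYW B=GOGB
After move 4 (F): F=GRBW U=WYOW R=BROR D=YBYW L=GYOR
After move 5 (R'): R=RRBO U=WGOG F=GYBW D=YRYW B=WOBB
After move 6 (U): U=OWGG F=RRBW R=WOBO B=GYBB L=GYOR
After move 7 (R): R=BWOO U=ORGW F=RRBW D=YBYG B=GYWB
Query 1: F[3] = W
Query 2: R[1] = W
Query 3: F[2] = B

Answer: W W B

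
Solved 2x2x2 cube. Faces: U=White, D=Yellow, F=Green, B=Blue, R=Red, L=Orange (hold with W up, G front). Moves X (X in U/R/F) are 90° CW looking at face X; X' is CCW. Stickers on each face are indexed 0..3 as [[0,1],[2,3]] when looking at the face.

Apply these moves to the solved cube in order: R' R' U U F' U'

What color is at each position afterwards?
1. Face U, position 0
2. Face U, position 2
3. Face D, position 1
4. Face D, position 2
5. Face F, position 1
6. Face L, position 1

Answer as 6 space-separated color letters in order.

Answer: W Y O Y W B

Derivation:
After move 1 (R'): R=RRRR U=WBWB F=GWGW D=YGYG B=YBYB
After move 2 (R'): R=RRRR U=WYWY F=GBGB D=YWYW B=GBGB
After move 3 (U): U=WWYY F=RRGB R=GBRR B=OOGB L=GBOO
After move 4 (U): U=YWYW F=GBGB R=OORR B=GBGB L=RROO
After move 5 (F'): F=BBGG U=YWOR R=WOYR D=ROYW L=RWOY
After move 6 (U'): U=WRYO F=RWGG R=BBYR B=WOGB L=GBOY
Query 1: U[0] = W
Query 2: U[2] = Y
Query 3: D[1] = O
Query 4: D[2] = Y
Query 5: F[1] = W
Query 6: L[1] = B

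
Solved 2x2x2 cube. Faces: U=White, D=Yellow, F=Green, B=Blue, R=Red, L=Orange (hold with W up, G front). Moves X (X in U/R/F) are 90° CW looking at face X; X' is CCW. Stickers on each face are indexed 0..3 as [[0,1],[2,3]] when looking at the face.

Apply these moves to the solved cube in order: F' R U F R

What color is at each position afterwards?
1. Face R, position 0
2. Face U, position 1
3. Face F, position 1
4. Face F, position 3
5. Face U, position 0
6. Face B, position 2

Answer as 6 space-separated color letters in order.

After move 1 (F'): F=GGGG U=WWRR R=YRYR D=OOYY L=OWOW
After move 2 (R): R=YYRR U=WGRG F=GOGY D=OBYB B=RBWB
After move 3 (U): U=RWGG F=YYGY R=RBRR B=OWWB L=GOOW
After move 4 (F): F=GYYY U=RWWO R=GBGR D=RRYB L=GOOB
After move 5 (R): R=GGRB U=RYWY F=GRYB D=RWYO B=OWWB
Query 1: R[0] = G
Query 2: U[1] = Y
Query 3: F[1] = R
Query 4: F[3] = B
Query 5: U[0] = R
Query 6: B[2] = W

Answer: G Y R B R W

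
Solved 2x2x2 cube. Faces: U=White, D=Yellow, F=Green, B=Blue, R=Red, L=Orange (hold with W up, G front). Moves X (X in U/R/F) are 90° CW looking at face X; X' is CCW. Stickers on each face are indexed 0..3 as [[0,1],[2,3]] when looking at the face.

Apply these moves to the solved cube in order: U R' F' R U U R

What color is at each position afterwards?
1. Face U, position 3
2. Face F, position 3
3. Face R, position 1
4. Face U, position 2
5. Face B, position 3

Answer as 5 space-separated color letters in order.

Answer: G Y G W B

Derivation:
After move 1 (U): U=WWWW F=RRGG R=BBRR B=OOBB L=GGOO
After move 2 (R'): R=BRBR U=WBWO F=RWGW D=YRYG B=YOYB
After move 3 (F'): F=WWRG U=WBBB R=RRYR D=GOYG L=GOOW
After move 4 (R): R=YRRR U=WWBG F=WORG D=GYYY B=BOBB
After move 5 (U): U=BWGW F=YRRG R=BORR B=GOBB L=WOOW
After move 6 (U): U=GBWW F=BORG R=GORR B=WOBB L=YROW
After move 7 (R): R=RGRO U=GOWG F=BYRY D=GBYW B=WOBB
Query 1: U[3] = G
Query 2: F[3] = Y
Query 3: R[1] = G
Query 4: U[2] = W
Query 5: B[3] = B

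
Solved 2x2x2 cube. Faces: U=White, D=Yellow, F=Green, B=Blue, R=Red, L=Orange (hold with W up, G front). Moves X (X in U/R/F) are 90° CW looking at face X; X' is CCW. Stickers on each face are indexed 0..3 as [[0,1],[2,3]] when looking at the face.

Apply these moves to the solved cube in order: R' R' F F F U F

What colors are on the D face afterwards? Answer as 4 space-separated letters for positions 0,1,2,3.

Answer: Y G Y W

Derivation:
After move 1 (R'): R=RRRR U=WBWB F=GWGW D=YGYG B=YBYB
After move 2 (R'): R=RRRR U=WYWY F=GBGB D=YWYW B=GBGB
After move 3 (F): F=GGBB U=WYOO R=WRYR D=RRYW L=OYOW
After move 4 (F): F=BGBG U=WYWY R=OROR D=YWYW L=OROR
After move 5 (F): F=BBGG U=WYRR R=WRYR D=OOYW L=OYOW
After move 6 (U): U=RWRY F=WRGG R=GBYR B=OYGB L=BBOW
After move 7 (F): F=GWGR U=RWWB R=RBYR D=YGYW L=BOOO
Query: D face = YGYW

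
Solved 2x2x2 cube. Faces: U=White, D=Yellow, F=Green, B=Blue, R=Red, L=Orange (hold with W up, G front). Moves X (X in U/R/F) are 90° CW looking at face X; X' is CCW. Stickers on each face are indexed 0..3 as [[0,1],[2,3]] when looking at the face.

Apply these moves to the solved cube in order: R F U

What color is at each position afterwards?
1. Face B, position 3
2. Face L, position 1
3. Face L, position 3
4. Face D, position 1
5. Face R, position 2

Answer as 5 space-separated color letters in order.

After move 1 (R): R=RRRR U=WGWG F=GYGY D=YBYB B=WBWB
After move 2 (F): F=GGYY U=WGOO R=WRGR D=RRYB L=OYOB
After move 3 (U): U=OWOG F=WRYY R=WBGR B=OYWB L=GGOB
Query 1: B[3] = B
Query 2: L[1] = G
Query 3: L[3] = B
Query 4: D[1] = R
Query 5: R[2] = G

Answer: B G B R G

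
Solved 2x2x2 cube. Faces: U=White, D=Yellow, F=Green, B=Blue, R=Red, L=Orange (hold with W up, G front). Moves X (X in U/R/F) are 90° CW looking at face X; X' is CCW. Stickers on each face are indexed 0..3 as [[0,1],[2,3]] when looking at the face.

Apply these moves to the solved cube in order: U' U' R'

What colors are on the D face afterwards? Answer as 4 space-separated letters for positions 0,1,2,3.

Answer: Y B Y G

Derivation:
After move 1 (U'): U=WWWW F=OOGG R=GGRR B=RRBB L=BBOO
After move 2 (U'): U=WWWW F=BBGG R=OORR B=GGBB L=RROO
After move 3 (R'): R=OROR U=WBWG F=BWGW D=YBYG B=YGYB
Query: D face = YBYG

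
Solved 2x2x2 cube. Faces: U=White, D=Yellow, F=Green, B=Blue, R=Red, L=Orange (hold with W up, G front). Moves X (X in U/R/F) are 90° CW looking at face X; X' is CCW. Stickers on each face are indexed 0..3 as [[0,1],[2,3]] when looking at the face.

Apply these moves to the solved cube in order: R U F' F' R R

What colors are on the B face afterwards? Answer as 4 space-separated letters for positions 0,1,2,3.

After move 1 (R): R=RRRR U=WGWG F=GYGY D=YBYB B=WBWB
After move 2 (U): U=WWGG F=RRGY R=WBRR B=OOWB L=GYOO
After move 3 (F'): F=RYRG U=WWWR R=BBYR D=YOYB L=GGOG
After move 4 (F'): F=YGRR U=WWBY R=OBYR D=GGYB L=GROW
After move 5 (R): R=YORB U=WGBR F=YGRB D=GWYO B=YOWB
After move 6 (R): R=RYBO U=WGBB F=YWRO D=GWYY B=ROGB
Query: B face = ROGB

Answer: R O G B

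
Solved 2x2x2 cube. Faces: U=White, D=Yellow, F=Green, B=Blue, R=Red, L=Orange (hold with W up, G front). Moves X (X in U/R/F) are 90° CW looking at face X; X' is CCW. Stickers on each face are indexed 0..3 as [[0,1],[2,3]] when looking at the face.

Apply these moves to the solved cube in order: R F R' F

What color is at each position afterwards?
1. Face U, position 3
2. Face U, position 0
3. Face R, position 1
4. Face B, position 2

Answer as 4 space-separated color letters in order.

Answer: Y W R R

Derivation:
After move 1 (R): R=RRRR U=WGWG F=GYGY D=YBYB B=WBWB
After move 2 (F): F=GGYY U=WGOO R=WRGR D=RRYB L=OYOB
After move 3 (R'): R=RRWG U=WWOW F=GGYO D=RGYY B=BBRB
After move 4 (F): F=YGOG U=WWBY R=ORWG D=WRYY L=OROG
Query 1: U[3] = Y
Query 2: U[0] = W
Query 3: R[1] = R
Query 4: B[2] = R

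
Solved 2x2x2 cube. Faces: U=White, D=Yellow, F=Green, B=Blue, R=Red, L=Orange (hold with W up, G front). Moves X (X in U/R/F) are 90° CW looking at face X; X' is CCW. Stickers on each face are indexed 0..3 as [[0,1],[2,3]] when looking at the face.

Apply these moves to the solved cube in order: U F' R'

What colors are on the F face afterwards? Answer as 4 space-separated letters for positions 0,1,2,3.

Answer: R W R R

Derivation:
After move 1 (U): U=WWWW F=RRGG R=BBRR B=OOBB L=GGOO
After move 2 (F'): F=RGRG U=WWBR R=YBYR D=GOYY L=GWOW
After move 3 (R'): R=BRYY U=WBBO F=RWRR D=GGYG B=YOOB
Query: F face = RWRR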